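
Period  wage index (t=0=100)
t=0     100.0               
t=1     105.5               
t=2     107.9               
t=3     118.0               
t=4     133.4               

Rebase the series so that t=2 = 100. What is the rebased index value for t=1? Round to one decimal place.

Rebased(t=1) = 105.5 / 107.9 × 100 = 97.7757

97.8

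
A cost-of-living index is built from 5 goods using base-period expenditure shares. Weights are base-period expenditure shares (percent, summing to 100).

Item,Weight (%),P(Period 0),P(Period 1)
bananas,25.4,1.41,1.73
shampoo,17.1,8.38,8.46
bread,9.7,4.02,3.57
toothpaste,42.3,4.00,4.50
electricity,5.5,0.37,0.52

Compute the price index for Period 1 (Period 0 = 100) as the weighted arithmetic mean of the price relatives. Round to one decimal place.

112.4

bananas: 25.4 × (1.73/1.41) = 25.4 × 1.226950 = 31.1645
shampoo: 17.1 × (8.46/8.38) = 17.1 × 1.009547 = 17.2632
bread: 9.7 × (3.57/4.02) = 9.7 × 0.888060 = 8.6142
toothpaste: 42.3 × (4.50/4.00) = 42.3 × 1.125000 = 47.5875
electricity: 5.5 × (0.52/0.37) = 5.5 × 1.405405 = 7.7297
Index = Σ wᵢ·(p₁ᵢ/p₀ᵢ) = 31.1645 + 17.2632 + 8.6142 + 47.5875 + 7.7297 = 112.3592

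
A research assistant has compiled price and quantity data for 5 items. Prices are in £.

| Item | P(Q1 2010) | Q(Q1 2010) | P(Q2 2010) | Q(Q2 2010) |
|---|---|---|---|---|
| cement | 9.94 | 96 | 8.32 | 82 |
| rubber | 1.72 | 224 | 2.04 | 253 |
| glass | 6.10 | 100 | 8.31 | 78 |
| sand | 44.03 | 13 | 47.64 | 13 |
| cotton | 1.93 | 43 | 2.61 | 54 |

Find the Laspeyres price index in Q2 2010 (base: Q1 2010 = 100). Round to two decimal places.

Laspeyres price index uses base-period quantities as weights.
ΣP(Q2 2010)·Q(Q1 2010) = 8.32×96 + 2.04×224 + 8.31×100 + 47.64×13 + 2.61×43 = 798.72 + 456.96 + 831 + 619.32 + 112.23 = 2818.23
ΣP(Q1 2010)·Q(Q1 2010) = 9.94×96 + 1.72×224 + 6.10×100 + 44.03×13 + 1.93×43 = 954.24 + 385.28 + 610 + 572.39 + 82.99 = 2604.9
Index = 2818.23 / 2604.9 × 100 = 108.1896

108.19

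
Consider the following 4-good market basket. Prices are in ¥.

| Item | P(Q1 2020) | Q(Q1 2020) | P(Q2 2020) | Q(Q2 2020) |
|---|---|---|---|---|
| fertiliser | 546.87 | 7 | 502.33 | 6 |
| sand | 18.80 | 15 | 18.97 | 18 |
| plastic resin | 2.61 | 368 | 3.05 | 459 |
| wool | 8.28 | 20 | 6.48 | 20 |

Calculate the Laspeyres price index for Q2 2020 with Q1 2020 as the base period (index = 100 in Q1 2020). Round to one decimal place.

Laspeyres price index uses base-period quantities as weights.
ΣP(Q2 2020)·Q(Q1 2020) = 502.33×7 + 18.97×15 + 3.05×368 + 6.48×20 = 3516.31 + 284.55 + 1122.4 + 129.6 = 5052.86
ΣP(Q1 2020)·Q(Q1 2020) = 546.87×7 + 18.80×15 + 2.61×368 + 8.28×20 = 3828.09 + 282 + 960.48 + 165.6 = 5236.17
Index = 5052.86 / 5236.17 × 100 = 96.4992

96.5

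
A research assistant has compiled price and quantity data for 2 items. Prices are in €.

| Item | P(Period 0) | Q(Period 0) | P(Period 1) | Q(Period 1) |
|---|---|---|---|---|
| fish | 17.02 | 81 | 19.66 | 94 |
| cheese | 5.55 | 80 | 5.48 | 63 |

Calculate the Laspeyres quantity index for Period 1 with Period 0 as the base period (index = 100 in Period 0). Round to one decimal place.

107.0

Laspeyres quantity index uses base-period prices as weights.
ΣP(Period 0)·Q(Period 1) = 17.02×94 + 5.55×63 = 1599.88 + 349.65 = 1949.53
ΣP(Period 0)·Q(Period 0) = 17.02×81 + 5.55×80 = 1378.62 + 444 = 1822.62
Index = 1949.53 / 1822.62 × 100 = 106.9631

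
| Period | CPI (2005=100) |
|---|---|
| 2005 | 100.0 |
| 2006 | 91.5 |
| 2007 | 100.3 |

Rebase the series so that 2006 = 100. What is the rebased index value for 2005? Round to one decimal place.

109.3

Rebased(2005) = 100.0 / 91.5 × 100 = 109.2896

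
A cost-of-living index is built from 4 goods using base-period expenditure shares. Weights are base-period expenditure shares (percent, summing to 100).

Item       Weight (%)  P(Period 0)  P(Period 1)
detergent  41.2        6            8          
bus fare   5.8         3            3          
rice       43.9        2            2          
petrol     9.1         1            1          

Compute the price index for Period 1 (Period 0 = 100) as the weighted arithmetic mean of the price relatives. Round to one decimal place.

detergent: 41.2 × (8/6) = 41.2 × 1.333333 = 54.9333
bus fare: 5.8 × (3/3) = 5.8 × 1.000000 = 5.8000
rice: 43.9 × (2/2) = 43.9 × 1.000000 = 43.9000
petrol: 9.1 × (1/1) = 9.1 × 1.000000 = 9.1000
Index = Σ wᵢ·(p₁ᵢ/p₀ᵢ) = 54.9333 + 5.8000 + 43.9000 + 9.1000 = 113.7333

113.7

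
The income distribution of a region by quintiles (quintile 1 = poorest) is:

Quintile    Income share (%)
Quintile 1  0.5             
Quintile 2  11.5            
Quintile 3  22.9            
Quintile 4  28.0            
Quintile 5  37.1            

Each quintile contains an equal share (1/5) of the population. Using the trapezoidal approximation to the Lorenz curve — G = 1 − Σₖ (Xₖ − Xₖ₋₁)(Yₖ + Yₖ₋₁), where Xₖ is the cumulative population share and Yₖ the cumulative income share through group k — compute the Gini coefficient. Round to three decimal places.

Cumulative income shares Yₖ: 0.0050, 0.1200, 0.3490, 0.6290, 1.0000
Σ (Xₖ−Xₖ₋₁)(Yₖ+Yₖ₋₁) = (1/5)(0.0050+0.0000) + (1/5)(0.1200+0.0050) + (1/5)(0.3490+0.1200) + (1/5)(0.6290+0.3490) + (1/5)(1.0000+0.6290)
  = 0.0010 + 0.0250 + 0.0938 + 0.1956 + 0.3258 = 0.6412
G = 1 − 0.6412 = 0.3588

0.359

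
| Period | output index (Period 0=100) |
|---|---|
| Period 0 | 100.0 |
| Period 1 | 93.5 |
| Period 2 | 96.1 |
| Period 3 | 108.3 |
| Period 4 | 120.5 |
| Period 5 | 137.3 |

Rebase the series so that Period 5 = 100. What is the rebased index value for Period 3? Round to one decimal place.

Rebased(Period 3) = 108.3 / 137.3 × 100 = 78.8784

78.9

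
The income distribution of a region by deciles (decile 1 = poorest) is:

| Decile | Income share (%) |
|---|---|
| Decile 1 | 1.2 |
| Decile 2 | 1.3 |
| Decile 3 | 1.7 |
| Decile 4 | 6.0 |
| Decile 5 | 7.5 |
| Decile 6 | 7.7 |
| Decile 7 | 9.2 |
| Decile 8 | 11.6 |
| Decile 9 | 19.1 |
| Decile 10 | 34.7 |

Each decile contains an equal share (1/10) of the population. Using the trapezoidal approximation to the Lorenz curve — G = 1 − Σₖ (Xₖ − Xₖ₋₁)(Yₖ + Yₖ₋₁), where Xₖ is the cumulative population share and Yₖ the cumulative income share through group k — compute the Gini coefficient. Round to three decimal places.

Cumulative income shares Yₖ: 0.0120, 0.0250, 0.0420, 0.1020, 0.1770, 0.2540, 0.3460, 0.4620, 0.6530, 1.0000
Σ (Xₖ−Xₖ₋₁)(Yₖ+Yₖ₋₁) = (1/10)(0.0120+0.0000) + (1/10)(0.0250+0.0120) + (1/10)(0.0420+0.0250) + (1/10)(0.1020+0.0420) + (1/10)(0.1770+0.1020) + (1/10)(0.2540+0.1770) + (1/10)(0.3460+0.2540) + (1/10)(0.4620+0.3460) + (1/10)(0.6530+0.4620) + (1/10)(1.0000+0.6530)
  = 0.0012 + 0.0037 + 0.0067 + 0.0144 + 0.0279 + 0.0431 + 0.0600 + 0.0808 + 0.1115 + 0.1653 = 0.5146
G = 1 − 0.5146 = 0.4854

0.485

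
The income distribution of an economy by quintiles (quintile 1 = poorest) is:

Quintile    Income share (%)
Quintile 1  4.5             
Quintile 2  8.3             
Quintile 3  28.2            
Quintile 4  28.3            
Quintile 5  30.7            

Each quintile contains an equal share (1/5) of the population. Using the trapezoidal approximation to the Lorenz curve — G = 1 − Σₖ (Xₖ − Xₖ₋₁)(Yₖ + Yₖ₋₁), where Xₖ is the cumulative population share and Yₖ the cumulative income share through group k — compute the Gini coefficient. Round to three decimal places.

Cumulative income shares Yₖ: 0.0450, 0.1280, 0.4100, 0.6930, 1.0000
Σ (Xₖ−Xₖ₋₁)(Yₖ+Yₖ₋₁) = (1/5)(0.0450+0.0000) + (1/5)(0.1280+0.0450) + (1/5)(0.4100+0.1280) + (1/5)(0.6930+0.4100) + (1/5)(1.0000+0.6930)
  = 0.0090 + 0.0346 + 0.1076 + 0.2206 + 0.3386 = 0.7104
G = 1 − 0.7104 = 0.2896

0.290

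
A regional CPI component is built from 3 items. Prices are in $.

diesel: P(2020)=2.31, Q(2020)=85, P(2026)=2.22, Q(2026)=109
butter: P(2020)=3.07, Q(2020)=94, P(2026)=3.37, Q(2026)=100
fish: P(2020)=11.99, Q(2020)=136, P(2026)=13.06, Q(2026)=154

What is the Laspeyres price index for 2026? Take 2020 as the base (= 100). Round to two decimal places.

Laspeyres price index uses base-period quantities as weights.
ΣP(2026)·Q(2020) = 2.22×85 + 3.37×94 + 13.06×136 = 188.7 + 316.78 + 1776.16 = 2281.64
ΣP(2020)·Q(2020) = 2.31×85 + 3.07×94 + 11.99×136 = 196.35 + 288.58 + 1630.64 = 2115.57
Index = 2281.64 / 2115.57 × 100 = 107.8499

107.85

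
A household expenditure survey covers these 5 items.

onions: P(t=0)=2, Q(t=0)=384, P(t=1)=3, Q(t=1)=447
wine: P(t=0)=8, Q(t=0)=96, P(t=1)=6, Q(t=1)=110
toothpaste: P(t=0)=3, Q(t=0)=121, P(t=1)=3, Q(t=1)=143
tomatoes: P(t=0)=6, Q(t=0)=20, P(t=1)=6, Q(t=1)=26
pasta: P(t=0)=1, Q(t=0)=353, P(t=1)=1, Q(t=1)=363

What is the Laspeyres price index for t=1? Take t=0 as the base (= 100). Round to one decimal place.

Laspeyres price index uses base-period quantities as weights.
ΣP(t=1)·Q(t=0) = 3×384 + 6×96 + 3×121 + 6×20 + 1×353 = 1152 + 576 + 363 + 120 + 353 = 2564
ΣP(t=0)·Q(t=0) = 2×384 + 8×96 + 3×121 + 6×20 + 1×353 = 768 + 768 + 363 + 120 + 353 = 2372
Index = 2564 / 2372 × 100 = 108.0944

108.1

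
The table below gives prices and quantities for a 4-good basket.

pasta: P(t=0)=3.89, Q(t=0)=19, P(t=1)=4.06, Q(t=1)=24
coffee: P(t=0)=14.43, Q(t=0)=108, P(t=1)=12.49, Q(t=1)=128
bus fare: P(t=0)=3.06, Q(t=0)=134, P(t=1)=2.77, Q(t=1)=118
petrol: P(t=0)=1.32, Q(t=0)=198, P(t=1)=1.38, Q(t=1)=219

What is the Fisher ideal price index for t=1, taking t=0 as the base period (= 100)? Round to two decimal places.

Laspeyres component (base-period weights):
ΣP(t=1)Q(t=0) = 4.06×19 + 12.49×108 + 2.77×134 + 1.38×198 = 77.14 + 1348.92 + 371.18 + 273.24 = 2070.48
ΣP(t=0)Q(t=0) = 3.89×19 + 14.43×108 + 3.06×134 + 1.32×198 = 73.91 + 1558.44 + 410.04 + 261.36 = 2303.75
L = 2070.48 / 2303.75 × 100 = 89.8743
Paasche component (current-period weights):
ΣP(t=1)Q(t=1) = 4.06×24 + 12.49×128 + 2.77×118 + 1.38×219 = 97.44 + 1598.72 + 326.86 + 302.22 = 2325.24
ΣP(t=0)Q(t=1) = 3.89×24 + 14.43×128 + 3.06×118 + 1.32×219 = 93.36 + 1847.04 + 361.08 + 289.08 = 2590.56
P = 2325.24 / 2590.56 × 100 = 89.7582
Fisher = √(L × P) = √(89.8743 × 89.7582) = 89.8162

89.82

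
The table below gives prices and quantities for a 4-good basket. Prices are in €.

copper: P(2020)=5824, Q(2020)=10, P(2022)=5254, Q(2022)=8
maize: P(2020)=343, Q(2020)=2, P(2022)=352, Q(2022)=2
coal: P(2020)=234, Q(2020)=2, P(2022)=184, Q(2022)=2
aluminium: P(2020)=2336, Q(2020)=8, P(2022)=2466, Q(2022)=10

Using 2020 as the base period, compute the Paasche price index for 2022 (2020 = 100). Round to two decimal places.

95.30

Paasche price index uses current-period quantities as weights.
ΣP(2022)·Q(2022) = 5254×8 + 352×2 + 184×2 + 2466×10 = 42032 + 704 + 368 + 24660 = 67764
ΣP(2020)·Q(2022) = 5824×8 + 343×2 + 234×2 + 2336×10 = 46592 + 686 + 468 + 23360 = 71106
Index = 67764 / 71106 × 100 = 95.3000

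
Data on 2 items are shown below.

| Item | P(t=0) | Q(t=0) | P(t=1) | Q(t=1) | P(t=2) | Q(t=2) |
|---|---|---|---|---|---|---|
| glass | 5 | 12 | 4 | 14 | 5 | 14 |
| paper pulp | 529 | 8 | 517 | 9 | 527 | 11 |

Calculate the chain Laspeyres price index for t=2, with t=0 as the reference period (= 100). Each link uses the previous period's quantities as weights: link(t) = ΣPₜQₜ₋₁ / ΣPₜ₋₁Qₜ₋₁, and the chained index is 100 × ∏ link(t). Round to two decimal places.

99.64

Link t=0→t=1:
ΣP(t=1)Q(t=0) = 4×12 + 517×8 = 48 + 4136 = 4184
ΣP(t=0)Q(t=0) = 5×12 + 529×8 = 60 + 4232 = 4292
link = 4184/4292 = 0.974837
Link t=1→t=2:
ΣP(t=2)Q(t=1) = 5×14 + 527×9 = 70 + 4743 = 4813
ΣP(t=1)Q(t=1) = 4×14 + 517×9 = 56 + 4653 = 4709
link = 4813/4709 = 1.022085
Chained index = 100 × 0.974837 × 1.022085 = 99.6367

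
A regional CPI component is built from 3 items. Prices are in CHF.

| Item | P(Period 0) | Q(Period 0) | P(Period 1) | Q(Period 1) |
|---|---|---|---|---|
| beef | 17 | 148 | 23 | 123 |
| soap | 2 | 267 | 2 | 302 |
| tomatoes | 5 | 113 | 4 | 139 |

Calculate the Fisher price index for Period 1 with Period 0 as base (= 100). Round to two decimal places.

Laspeyres component (base-period weights):
ΣP(Period 1)Q(Period 0) = 23×148 + 2×267 + 4×113 = 3404 + 534 + 452 = 4390
ΣP(Period 0)Q(Period 0) = 17×148 + 2×267 + 5×113 = 2516 + 534 + 565 = 3615
L = 4390 / 3615 × 100 = 121.4385
Paasche component (current-period weights):
ΣP(Period 1)Q(Period 1) = 23×123 + 2×302 + 4×139 = 2829 + 604 + 556 = 3989
ΣP(Period 0)Q(Period 1) = 17×123 + 2×302 + 5×139 = 2091 + 604 + 695 = 3390
P = 3989 / 3390 × 100 = 117.6696
Fisher = √(L × P) = √(121.4385 × 117.6696) = 119.5392

119.54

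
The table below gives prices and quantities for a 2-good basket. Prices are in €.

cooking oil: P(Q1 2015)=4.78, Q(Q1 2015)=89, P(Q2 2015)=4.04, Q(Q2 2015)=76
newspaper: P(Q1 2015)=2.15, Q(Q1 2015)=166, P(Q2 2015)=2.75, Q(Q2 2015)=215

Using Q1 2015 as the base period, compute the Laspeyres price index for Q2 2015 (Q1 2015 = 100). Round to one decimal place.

Laspeyres price index uses base-period quantities as weights.
ΣP(Q2 2015)·Q(Q1 2015) = 4.04×89 + 2.75×166 = 359.56 + 456.5 = 816.06
ΣP(Q1 2015)·Q(Q1 2015) = 4.78×89 + 2.15×166 = 425.42 + 356.9 = 782.32
Index = 816.06 / 782.32 × 100 = 104.3128

104.3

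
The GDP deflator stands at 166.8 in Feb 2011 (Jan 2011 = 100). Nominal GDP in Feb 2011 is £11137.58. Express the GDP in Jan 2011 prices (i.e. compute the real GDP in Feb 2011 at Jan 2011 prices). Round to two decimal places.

6677.21

Real = Nominal ÷ (Index/100) = 11137.58 ÷ (166.8/100)
     = 11137.58 ÷ 1.668 = 6677.2062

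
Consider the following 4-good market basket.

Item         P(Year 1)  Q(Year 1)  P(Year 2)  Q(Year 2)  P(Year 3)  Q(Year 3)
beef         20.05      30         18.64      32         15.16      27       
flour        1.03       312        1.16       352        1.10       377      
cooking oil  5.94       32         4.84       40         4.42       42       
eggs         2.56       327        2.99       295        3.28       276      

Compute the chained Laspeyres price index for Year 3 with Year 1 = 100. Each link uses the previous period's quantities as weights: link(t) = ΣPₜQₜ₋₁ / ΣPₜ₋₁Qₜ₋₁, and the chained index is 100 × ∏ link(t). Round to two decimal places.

Link Year 1→Year 2:
ΣP(Year 2)Q(Year 1) = 18.64×30 + 1.16×312 + 4.84×32 + 2.99×327 = 559.2 + 361.92 + 154.88 + 977.73 = 2053.73
ΣP(Year 1)Q(Year 1) = 20.05×30 + 1.03×312 + 5.94×32 + 2.56×327 = 601.5 + 321.36 + 190.08 + 837.12 = 1950.06
link = 2053.73/1950.06 = 1.053162
Link Year 2→Year 3:
ΣP(Year 3)Q(Year 2) = 15.16×32 + 1.10×352 + 4.42×40 + 3.28×295 = 485.12 + 387.2 + 176.8 + 967.6 = 2016.72
ΣP(Year 2)Q(Year 2) = 18.64×32 + 1.16×352 + 4.84×40 + 2.99×295 = 596.48 + 408.32 + 193.6 + 882.05 = 2080.45
link = 2016.72/2080.45 = 0.969367
Chained index = 100 × 1.053162 × 0.969367 = 102.0901

102.09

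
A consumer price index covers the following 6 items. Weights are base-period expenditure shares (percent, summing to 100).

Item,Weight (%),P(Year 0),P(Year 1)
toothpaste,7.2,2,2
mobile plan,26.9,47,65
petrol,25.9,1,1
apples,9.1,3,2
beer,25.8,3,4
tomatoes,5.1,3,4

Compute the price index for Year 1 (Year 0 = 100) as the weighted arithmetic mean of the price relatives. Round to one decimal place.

117.6

toothpaste: 7.2 × (2/2) = 7.2 × 1.000000 = 7.2000
mobile plan: 26.9 × (65/47) = 26.9 × 1.382979 = 37.2021
petrol: 25.9 × (1/1) = 25.9 × 1.000000 = 25.9000
apples: 9.1 × (2/3) = 9.1 × 0.666667 = 6.0667
beer: 25.8 × (4/3) = 25.8 × 1.333333 = 34.4000
tomatoes: 5.1 × (4/3) = 5.1 × 1.333333 = 6.8000
Index = Σ wᵢ·(p₁ᵢ/p₀ᵢ) = 7.2000 + 37.2021 + 25.9000 + 6.0667 + 34.4000 + 6.8000 = 117.5688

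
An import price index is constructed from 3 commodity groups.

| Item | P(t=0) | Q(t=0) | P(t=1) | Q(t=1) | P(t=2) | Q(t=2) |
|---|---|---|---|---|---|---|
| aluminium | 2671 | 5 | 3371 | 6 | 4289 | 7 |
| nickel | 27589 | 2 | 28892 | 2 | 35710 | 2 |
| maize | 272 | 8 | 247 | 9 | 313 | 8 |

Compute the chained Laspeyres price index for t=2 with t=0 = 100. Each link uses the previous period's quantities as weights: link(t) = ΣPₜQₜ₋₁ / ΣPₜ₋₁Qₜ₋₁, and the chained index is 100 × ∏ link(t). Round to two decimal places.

Link t=0→t=1:
ΣP(t=1)Q(t=0) = 3371×5 + 28892×2 + 247×8 = 16855 + 57784 + 1976 = 76615
ΣP(t=0)Q(t=0) = 2671×5 + 27589×2 + 272×8 = 13355 + 55178 + 2176 = 70709
link = 76615/70709 = 1.083525
Link t=1→t=2:
ΣP(t=2)Q(t=1) = 4289×6 + 35710×2 + 313×9 = 25734 + 71420 + 2817 = 99971
ΣP(t=1)Q(t=1) = 3371×6 + 28892×2 + 247×9 = 20226 + 57784 + 2223 = 80233
link = 99971/80233 = 1.246009
Chained index = 100 × 1.083525 × 1.246009 = 135.0082

135.01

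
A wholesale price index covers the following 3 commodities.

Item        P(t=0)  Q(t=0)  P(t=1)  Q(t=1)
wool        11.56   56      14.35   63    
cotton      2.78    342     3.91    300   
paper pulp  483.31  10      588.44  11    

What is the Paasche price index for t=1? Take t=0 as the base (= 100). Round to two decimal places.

124.30

Paasche price index uses current-period quantities as weights.
ΣP(t=1)·Q(t=1) = 14.35×63 + 3.91×300 + 588.44×11 = 904.05 + 1173 + 6472.84 = 8549.89
ΣP(t=0)·Q(t=1) = 11.56×63 + 2.78×300 + 483.31×11 = 728.28 + 834 + 5316.41 = 6878.69
Index = 8549.89 / 6878.69 × 100 = 124.2953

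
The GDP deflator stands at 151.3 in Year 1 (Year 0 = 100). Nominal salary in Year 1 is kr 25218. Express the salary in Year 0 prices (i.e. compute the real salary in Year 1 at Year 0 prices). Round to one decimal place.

16667.5

Real = Nominal ÷ (Index/100) = 25218 ÷ (151.3/100)
     = 25218 ÷ 1.513 = 16667.5479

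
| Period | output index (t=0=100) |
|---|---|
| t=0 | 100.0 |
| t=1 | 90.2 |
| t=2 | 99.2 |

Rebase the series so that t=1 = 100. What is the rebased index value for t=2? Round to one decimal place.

Rebased(t=2) = 99.2 / 90.2 × 100 = 109.9778

110.0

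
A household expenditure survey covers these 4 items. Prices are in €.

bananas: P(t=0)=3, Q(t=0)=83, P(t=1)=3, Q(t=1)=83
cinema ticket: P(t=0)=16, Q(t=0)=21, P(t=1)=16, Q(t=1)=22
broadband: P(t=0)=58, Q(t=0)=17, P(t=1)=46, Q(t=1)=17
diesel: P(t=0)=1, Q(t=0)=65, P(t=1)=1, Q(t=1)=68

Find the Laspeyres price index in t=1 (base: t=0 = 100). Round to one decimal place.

87.5

Laspeyres price index uses base-period quantities as weights.
ΣP(t=1)·Q(t=0) = 3×83 + 16×21 + 46×17 + 1×65 = 249 + 336 + 782 + 65 = 1432
ΣP(t=0)·Q(t=0) = 3×83 + 16×21 + 58×17 + 1×65 = 249 + 336 + 986 + 65 = 1636
Index = 1432 / 1636 × 100 = 87.5306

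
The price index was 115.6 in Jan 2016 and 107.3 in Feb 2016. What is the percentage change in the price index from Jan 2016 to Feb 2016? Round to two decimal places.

Change = (107.3 − 115.6) / 115.6 × 100
       = -8.3 / 115.6 × 100 = -7.1799%

-7.18%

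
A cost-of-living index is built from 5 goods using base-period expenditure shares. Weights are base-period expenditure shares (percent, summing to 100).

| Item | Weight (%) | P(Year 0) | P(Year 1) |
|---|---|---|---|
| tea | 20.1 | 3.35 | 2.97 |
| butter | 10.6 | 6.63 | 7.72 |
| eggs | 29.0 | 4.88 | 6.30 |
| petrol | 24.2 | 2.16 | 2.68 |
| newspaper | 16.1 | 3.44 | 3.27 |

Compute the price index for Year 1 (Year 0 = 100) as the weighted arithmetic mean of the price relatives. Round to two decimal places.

112.93

tea: 20.1 × (2.97/3.35) = 20.1 × 0.886567 = 17.8200
butter: 10.6 × (7.72/6.63) = 10.6 × 1.164404 = 12.3427
eggs: 29.0 × (6.30/4.88) = 29.0 × 1.290984 = 37.4385
petrol: 24.2 × (2.68/2.16) = 24.2 × 1.240741 = 30.0259
newspaper: 16.1 × (3.27/3.44) = 16.1 × 0.950581 = 15.3044
Index = Σ wᵢ·(p₁ᵢ/p₀ᵢ) = 17.8200 + 12.3427 + 37.4385 + 30.0259 + 15.3044 = 112.9315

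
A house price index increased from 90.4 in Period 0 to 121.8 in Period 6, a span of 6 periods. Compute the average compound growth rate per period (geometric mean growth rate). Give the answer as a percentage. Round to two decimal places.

5.09%

Growth factor = (121.8/90.4)^(1/6) = (1.347345)^(1/6) = 1.050945
Growth rate = 1.050945 − 1 = 0.050945 = 5.0945%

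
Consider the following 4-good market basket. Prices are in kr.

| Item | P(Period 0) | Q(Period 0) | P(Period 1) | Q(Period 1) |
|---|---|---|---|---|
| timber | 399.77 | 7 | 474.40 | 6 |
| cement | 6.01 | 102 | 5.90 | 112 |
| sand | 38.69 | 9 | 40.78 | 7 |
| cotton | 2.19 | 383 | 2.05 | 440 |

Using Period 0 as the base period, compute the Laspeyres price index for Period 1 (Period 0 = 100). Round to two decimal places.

Laspeyres price index uses base-period quantities as weights.
ΣP(Period 1)·Q(Period 0) = 474.40×7 + 5.90×102 + 40.78×9 + 2.05×383 = 3320.8 + 601.8 + 367.02 + 785.15 = 5074.77
ΣP(Period 0)·Q(Period 0) = 399.77×7 + 6.01×102 + 38.69×9 + 2.19×383 = 2798.39 + 613.02 + 348.21 + 838.77 = 4598.39
Index = 5074.77 / 4598.39 × 100 = 110.3597

110.36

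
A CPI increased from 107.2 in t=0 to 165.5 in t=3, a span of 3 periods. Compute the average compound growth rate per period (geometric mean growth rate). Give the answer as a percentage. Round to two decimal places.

15.58%

Growth factor = (165.5/107.2)^(1/3) = (1.543843)^(1/3) = 1.155760
Growth rate = 1.155760 − 1 = 0.155760 = 15.5760%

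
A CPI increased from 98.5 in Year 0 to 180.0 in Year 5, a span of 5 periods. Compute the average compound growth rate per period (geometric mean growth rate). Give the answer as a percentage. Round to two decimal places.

Growth factor = (180.0/98.5)^(1/5) = (1.827411)^(1/5) = 1.128151
Growth rate = 1.128151 − 1 = 0.128151 = 12.8151%

12.82%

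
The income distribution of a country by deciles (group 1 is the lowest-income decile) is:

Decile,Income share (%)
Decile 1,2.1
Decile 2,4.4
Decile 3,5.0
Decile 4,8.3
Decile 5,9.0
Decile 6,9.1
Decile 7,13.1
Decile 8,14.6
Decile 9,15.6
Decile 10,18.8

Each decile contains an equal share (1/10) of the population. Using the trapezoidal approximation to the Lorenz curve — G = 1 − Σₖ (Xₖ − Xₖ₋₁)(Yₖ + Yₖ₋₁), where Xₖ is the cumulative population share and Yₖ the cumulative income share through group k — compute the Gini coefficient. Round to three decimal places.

0.291

Cumulative income shares Yₖ: 0.0210, 0.0650, 0.1150, 0.1980, 0.2880, 0.3790, 0.5100, 0.6560, 0.8120, 1.0000
Σ (Xₖ−Xₖ₋₁)(Yₖ+Yₖ₋₁) = (1/10)(0.0210+0.0000) + (1/10)(0.0650+0.0210) + (1/10)(0.1150+0.0650) + (1/10)(0.1980+0.1150) + (1/10)(0.2880+0.1980) + (1/10)(0.3790+0.2880) + (1/10)(0.5100+0.3790) + (1/10)(0.6560+0.5100) + (1/10)(0.8120+0.6560) + (1/10)(1.0000+0.8120)
  = 0.0021 + 0.0086 + 0.0180 + 0.0313 + 0.0486 + 0.0667 + 0.0889 + 0.1166 + 0.1468 + 0.1812 = 0.7088
G = 1 − 0.7088 = 0.2912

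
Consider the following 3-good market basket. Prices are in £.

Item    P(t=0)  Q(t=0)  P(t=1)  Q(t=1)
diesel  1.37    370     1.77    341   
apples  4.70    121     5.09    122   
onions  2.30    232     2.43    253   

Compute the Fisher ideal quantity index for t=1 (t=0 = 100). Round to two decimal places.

100.54

Laspeyres component (base-period weights):
ΣP(t=0)Q(t=1) = 1.37×341 + 4.70×122 + 2.30×253 = 467.17 + 573.4 + 581.9 = 1622.47
ΣP(t=0)Q(t=0) = 1.37×370 + 4.70×121 + 2.30×232 = 506.9 + 568.7 + 533.6 = 1609.2
L = 1622.47 / 1609.2 × 100 = 100.8246
Paasche component (current-period weights):
ΣP(t=1)Q(t=1) = 1.77×341 + 5.09×122 + 2.43×253 = 603.57 + 620.98 + 614.79 = 1839.34
ΣP(t=1)Q(t=0) = 1.77×370 + 5.09×121 + 2.43×232 = 654.9 + 615.89 + 563.76 = 1834.55
P = 1839.34 / 1834.55 × 100 = 100.2611
Fisher = √(L × P) = √(100.8246 × 100.2611) = 100.5425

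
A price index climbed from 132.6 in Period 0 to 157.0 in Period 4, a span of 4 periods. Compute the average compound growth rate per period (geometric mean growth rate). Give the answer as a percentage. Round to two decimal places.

4.31%

Growth factor = (157.0/132.6)^(1/4) = (1.184012)^(1/4) = 1.043131
Growth rate = 1.043131 − 1 = 0.043131 = 4.3131%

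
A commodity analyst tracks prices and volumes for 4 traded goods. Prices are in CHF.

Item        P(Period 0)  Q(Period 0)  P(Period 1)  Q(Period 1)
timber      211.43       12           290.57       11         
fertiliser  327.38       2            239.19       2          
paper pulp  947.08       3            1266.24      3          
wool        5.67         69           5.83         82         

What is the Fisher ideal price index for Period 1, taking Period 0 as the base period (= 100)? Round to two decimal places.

126.80

Laspeyres component (base-period weights):
ΣP(Period 1)Q(Period 0) = 290.57×12 + 239.19×2 + 1266.24×3 + 5.83×69 = 3486.84 + 478.38 + 3798.72 + 402.27 = 8166.21
ΣP(Period 0)Q(Period 0) = 211.43×12 + 327.38×2 + 947.08×3 + 5.67×69 = 2537.16 + 654.76 + 2841.24 + 391.23 = 6424.39
L = 8166.21 / 6424.39 × 100 = 127.1126
Paasche component (current-period weights):
ΣP(Period 1)Q(Period 1) = 290.57×11 + 239.19×2 + 1266.24×3 + 5.83×82 = 3196.27 + 478.38 + 3798.72 + 478.06 = 7951.43
ΣP(Period 0)Q(Period 1) = 211.43×11 + 327.38×2 + 947.08×3 + 5.67×82 = 2325.73 + 654.76 + 2841.24 + 464.94 = 6286.67
P = 7951.43 / 6286.67 × 100 = 126.4808
Fisher = √(L × P) = √(127.1126 × 126.4808) = 126.7963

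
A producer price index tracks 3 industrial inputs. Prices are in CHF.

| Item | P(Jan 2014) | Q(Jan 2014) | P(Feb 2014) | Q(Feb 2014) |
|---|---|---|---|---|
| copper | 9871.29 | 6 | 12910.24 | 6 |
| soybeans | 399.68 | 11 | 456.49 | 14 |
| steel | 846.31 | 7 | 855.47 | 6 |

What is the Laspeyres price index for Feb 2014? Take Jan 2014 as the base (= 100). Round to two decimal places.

127.21

Laspeyres price index uses base-period quantities as weights.
ΣP(Feb 2014)·Q(Jan 2014) = 12910.24×6 + 456.49×11 + 855.47×7 = 77461.44 + 5021.39 + 5988.29 = 88471.12
ΣP(Jan 2014)·Q(Jan 2014) = 9871.29×6 + 399.68×11 + 846.31×7 = 59227.74 + 4396.48 + 5924.17 = 69548.39
Index = 88471.12 / 69548.39 × 100 = 127.2080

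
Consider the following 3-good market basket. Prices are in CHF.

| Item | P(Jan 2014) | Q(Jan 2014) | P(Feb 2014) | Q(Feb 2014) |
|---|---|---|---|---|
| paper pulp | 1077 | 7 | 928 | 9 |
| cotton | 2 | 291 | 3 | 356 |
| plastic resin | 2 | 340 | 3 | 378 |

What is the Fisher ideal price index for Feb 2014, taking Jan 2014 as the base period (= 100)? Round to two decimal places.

Laspeyres component (base-period weights):
ΣP(Feb 2014)Q(Jan 2014) = 928×7 + 3×291 + 3×340 = 6496 + 873 + 1020 = 8389
ΣP(Jan 2014)Q(Jan 2014) = 1077×7 + 2×291 + 2×340 = 7539 + 582 + 680 = 8801
L = 8389 / 8801 × 100 = 95.3187
Paasche component (current-period weights):
ΣP(Feb 2014)Q(Feb 2014) = 928×9 + 3×356 + 3×378 = 8352 + 1068 + 1134 = 10554
ΣP(Jan 2014)Q(Feb 2014) = 1077×9 + 2×356 + 2×378 = 9693 + 712 + 756 = 11161
P = 10554 / 11161 × 100 = 94.5614
Fisher = √(L × P) = √(95.3187 × 94.5614) = 94.9393

94.94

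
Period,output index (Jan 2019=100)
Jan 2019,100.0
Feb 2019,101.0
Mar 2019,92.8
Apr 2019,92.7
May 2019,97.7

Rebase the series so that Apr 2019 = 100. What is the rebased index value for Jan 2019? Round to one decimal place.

Rebased(Jan 2019) = 100.0 / 92.7 × 100 = 107.8749

107.9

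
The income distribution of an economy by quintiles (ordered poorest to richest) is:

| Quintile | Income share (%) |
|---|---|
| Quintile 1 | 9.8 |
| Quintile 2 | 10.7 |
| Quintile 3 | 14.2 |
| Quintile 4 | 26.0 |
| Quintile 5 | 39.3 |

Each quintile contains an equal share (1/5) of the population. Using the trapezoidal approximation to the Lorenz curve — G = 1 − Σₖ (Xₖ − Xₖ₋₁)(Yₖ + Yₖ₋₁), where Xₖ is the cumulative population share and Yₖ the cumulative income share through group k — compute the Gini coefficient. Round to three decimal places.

Cumulative income shares Yₖ: 0.0980, 0.2050, 0.3470, 0.6070, 1.0000
Σ (Xₖ−Xₖ₋₁)(Yₖ+Yₖ₋₁) = (1/5)(0.0980+0.0000) + (1/5)(0.2050+0.0980) + (1/5)(0.3470+0.2050) + (1/5)(0.6070+0.3470) + (1/5)(1.0000+0.6070)
  = 0.0196 + 0.0606 + 0.1104 + 0.1908 + 0.3214 = 0.7028
G = 1 − 0.7028 = 0.2972

0.297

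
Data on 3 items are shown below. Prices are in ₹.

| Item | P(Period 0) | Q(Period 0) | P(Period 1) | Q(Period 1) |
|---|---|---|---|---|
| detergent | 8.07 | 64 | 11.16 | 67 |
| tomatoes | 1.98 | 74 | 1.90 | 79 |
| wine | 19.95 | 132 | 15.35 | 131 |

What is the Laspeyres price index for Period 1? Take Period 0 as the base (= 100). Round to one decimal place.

Laspeyres price index uses base-period quantities as weights.
ΣP(Period 1)·Q(Period 0) = 11.16×64 + 1.90×74 + 15.35×132 = 714.24 + 140.6 + 2026.2 = 2881.04
ΣP(Period 0)·Q(Period 0) = 8.07×64 + 1.98×74 + 19.95×132 = 516.48 + 146.52 + 2633.4 = 3296.4
Index = 2881.04 / 3296.4 × 100 = 87.3996

87.4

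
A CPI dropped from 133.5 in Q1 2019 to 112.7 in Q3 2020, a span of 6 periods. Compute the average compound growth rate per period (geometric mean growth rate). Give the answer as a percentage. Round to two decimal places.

Growth factor = (112.7/133.5)^(1/6) = (0.844195)^(1/6) = 0.972166
Growth rate = 0.972166 − 1 = -0.027834 = -2.7834%

-2.78%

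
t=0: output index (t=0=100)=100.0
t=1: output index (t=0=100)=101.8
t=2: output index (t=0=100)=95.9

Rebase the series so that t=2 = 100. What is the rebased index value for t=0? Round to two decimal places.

Rebased(t=0) = 100.0 / 95.9 × 100 = 104.2753

104.28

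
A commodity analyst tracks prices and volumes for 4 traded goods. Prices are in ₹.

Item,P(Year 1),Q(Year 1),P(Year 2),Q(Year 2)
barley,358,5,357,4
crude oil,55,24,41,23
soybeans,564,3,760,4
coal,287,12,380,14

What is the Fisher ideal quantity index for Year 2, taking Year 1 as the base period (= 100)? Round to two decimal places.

110.22

Laspeyres component (base-period weights):
ΣP(Year 1)Q(Year 2) = 358×4 + 55×23 + 564×4 + 287×14 = 1432 + 1265 + 2256 + 4018 = 8971
ΣP(Year 1)Q(Year 1) = 358×5 + 55×24 + 564×3 + 287×12 = 1790 + 1320 + 1692 + 3444 = 8246
L = 8971 / 8246 × 100 = 108.7921
Paasche component (current-period weights):
ΣP(Year 2)Q(Year 2) = 357×4 + 41×23 + 760×4 + 380×14 = 1428 + 943 + 3040 + 5320 = 10731
ΣP(Year 2)Q(Year 1) = 357×5 + 41×24 + 760×3 + 380×12 = 1785 + 984 + 2280 + 4560 = 9609
P = 10731 / 9609 × 100 = 111.6766
Fisher = √(L × P) = √(108.7921 × 111.6766) = 110.2249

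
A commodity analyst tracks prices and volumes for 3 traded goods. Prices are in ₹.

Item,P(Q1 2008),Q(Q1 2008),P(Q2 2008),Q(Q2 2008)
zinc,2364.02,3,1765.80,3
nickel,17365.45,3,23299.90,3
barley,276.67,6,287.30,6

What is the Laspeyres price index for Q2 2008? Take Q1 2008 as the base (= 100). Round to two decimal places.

126.41

Laspeyres price index uses base-period quantities as weights.
ΣP(Q2 2008)·Q(Q1 2008) = 1765.80×3 + 23299.90×3 + 287.30×6 = 5297.4 + 69899.7 + 1723.8 = 76920.9
ΣP(Q1 2008)·Q(Q1 2008) = 2364.02×3 + 17365.45×3 + 276.67×6 = 7092.06 + 52096.35 + 1660.02 = 60848.43
Index = 76920.9 / 60848.43 × 100 = 126.4139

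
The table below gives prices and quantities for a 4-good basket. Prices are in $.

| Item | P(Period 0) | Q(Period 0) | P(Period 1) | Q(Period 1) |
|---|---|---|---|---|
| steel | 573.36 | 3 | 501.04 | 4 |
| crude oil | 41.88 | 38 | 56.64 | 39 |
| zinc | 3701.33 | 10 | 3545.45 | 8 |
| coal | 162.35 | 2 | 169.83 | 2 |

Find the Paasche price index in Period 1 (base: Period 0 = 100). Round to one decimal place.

Paasche price index uses current-period quantities as weights.
ΣP(Period 1)·Q(Period 1) = 501.04×4 + 56.64×39 + 3545.45×8 + 169.83×2 = 2004.16 + 2208.96 + 28363.6 + 339.66 = 32916.38
ΣP(Period 0)·Q(Period 1) = 573.36×4 + 41.88×39 + 3701.33×8 + 162.35×2 = 2293.44 + 1633.32 + 29610.64 + 324.7 = 33862.1
Index = 32916.38 / 33862.1 × 100 = 97.2071

97.2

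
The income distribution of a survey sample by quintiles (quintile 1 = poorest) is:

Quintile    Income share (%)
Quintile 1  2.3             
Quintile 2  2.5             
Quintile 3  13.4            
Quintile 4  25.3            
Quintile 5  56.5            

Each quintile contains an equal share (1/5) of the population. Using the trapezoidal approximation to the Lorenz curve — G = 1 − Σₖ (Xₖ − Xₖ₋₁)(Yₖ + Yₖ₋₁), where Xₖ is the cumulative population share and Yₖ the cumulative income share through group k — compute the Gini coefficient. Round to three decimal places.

Cumulative income shares Yₖ: 0.0230, 0.0480, 0.1820, 0.4350, 1.0000
Σ (Xₖ−Xₖ₋₁)(Yₖ+Yₖ₋₁) = (1/5)(0.0230+0.0000) + (1/5)(0.0480+0.0230) + (1/5)(0.1820+0.0480) + (1/5)(0.4350+0.1820) + (1/5)(1.0000+0.4350)
  = 0.0046 + 0.0142 + 0.0460 + 0.1234 + 0.2870 = 0.4752
G = 1 − 0.4752 = 0.5248

0.525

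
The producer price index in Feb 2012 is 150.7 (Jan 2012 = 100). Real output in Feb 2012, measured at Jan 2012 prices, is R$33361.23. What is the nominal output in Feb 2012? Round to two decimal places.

Nominal = Real × (Index/100) = 33361.23 × (150.7/100)
        = 33361.23 × 1.507 = 50275.3736

50275.37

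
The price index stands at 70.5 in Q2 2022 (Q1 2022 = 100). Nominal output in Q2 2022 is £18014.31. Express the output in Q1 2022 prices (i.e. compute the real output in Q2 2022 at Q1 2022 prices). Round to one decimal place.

Real = Nominal ÷ (Index/100) = 18014.31 ÷ (70.5/100)
     = 18014.31 ÷ 0.705 = 25552.2128

25552.2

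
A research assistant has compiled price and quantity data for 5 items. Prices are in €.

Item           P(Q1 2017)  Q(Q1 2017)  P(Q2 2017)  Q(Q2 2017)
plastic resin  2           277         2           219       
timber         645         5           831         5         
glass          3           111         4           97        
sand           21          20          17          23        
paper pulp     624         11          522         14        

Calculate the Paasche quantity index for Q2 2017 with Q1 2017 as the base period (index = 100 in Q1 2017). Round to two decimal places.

112.86

Paasche quantity index uses current-period prices as weights.
ΣP(Q2 2017)·Q(Q2 2017) = 2×219 + 831×5 + 4×97 + 17×23 + 522×14 = 438 + 4155 + 388 + 391 + 7308 = 12680
ΣP(Q2 2017)·Q(Q1 2017) = 2×277 + 831×5 + 4×111 + 17×20 + 522×11 = 554 + 4155 + 444 + 340 + 5742 = 11235
Index = 12680 / 11235 × 100 = 112.8616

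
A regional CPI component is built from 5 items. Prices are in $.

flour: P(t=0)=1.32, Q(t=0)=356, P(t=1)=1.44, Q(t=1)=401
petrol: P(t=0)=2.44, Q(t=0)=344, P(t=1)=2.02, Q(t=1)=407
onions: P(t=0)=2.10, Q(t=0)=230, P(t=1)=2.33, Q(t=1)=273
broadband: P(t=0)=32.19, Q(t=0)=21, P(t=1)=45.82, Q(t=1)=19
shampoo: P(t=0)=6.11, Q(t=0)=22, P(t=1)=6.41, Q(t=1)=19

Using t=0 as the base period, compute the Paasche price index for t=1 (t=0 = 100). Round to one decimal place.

107.2

Paasche price index uses current-period quantities as weights.
ΣP(t=1)·Q(t=1) = 1.44×401 + 2.02×407 + 2.33×273 + 45.82×19 + 6.41×19 = 577.44 + 822.14 + 636.09 + 870.58 + 121.79 = 3028.04
ΣP(t=0)·Q(t=1) = 1.32×401 + 2.44×407 + 2.10×273 + 32.19×19 + 6.11×19 = 529.32 + 993.08 + 573.3 + 611.61 + 116.09 = 2823.4
Index = 3028.04 / 2823.4 × 100 = 107.2480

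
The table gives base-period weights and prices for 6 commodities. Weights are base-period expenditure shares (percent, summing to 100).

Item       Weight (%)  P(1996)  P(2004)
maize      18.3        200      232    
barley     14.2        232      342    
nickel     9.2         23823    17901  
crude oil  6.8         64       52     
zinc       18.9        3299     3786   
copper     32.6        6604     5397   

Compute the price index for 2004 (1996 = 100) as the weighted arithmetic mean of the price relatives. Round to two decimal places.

maize: 18.3 × (232/200) = 18.3 × 1.160000 = 21.2280
barley: 14.2 × (342/232) = 14.2 × 1.474138 = 20.9328
nickel: 9.2 × (17901/23823) = 9.2 × 0.751417 = 6.9130
crude oil: 6.8 × (52/64) = 6.8 × 0.812500 = 5.5250
zinc: 18.9 × (3786/3299) = 18.9 × 1.147620 = 21.6900
copper: 32.6 × (5397/6604) = 32.6 × 0.817232 = 26.6418
Index = Σ wᵢ·(p₁ᵢ/p₀ᵢ) = 21.2280 + 20.9328 + 6.9130 + 5.5250 + 21.6900 + 26.6418 = 102.9306

102.93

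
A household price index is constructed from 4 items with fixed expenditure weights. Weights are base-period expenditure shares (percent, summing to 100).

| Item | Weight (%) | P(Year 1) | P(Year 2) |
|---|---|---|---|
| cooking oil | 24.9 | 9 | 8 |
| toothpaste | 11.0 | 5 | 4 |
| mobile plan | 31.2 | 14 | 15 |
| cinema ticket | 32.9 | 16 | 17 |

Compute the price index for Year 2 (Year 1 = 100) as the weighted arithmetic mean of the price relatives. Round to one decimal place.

cooking oil: 24.9 × (8/9) = 24.9 × 0.888889 = 22.1333
toothpaste: 11.0 × (4/5) = 11.0 × 0.800000 = 8.8000
mobile plan: 31.2 × (15/14) = 31.2 × 1.071429 = 33.4286
cinema ticket: 32.9 × (17/16) = 32.9 × 1.062500 = 34.9562
Index = Σ wᵢ·(p₁ᵢ/p₀ᵢ) = 22.1333 + 8.8000 + 33.4286 + 34.9562 = 99.3182

99.3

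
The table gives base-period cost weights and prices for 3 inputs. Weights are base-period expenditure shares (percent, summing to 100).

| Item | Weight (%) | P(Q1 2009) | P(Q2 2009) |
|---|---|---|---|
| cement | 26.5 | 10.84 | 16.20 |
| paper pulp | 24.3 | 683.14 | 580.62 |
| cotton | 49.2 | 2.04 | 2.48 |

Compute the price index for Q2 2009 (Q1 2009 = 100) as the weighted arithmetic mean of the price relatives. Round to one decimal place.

120.1

cement: 26.5 × (16.20/10.84) = 26.5 × 1.494465 = 39.6033
paper pulp: 24.3 × (580.62/683.14) = 24.3 × 0.849928 = 20.6533
cotton: 49.2 × (2.48/2.04) = 49.2 × 1.215686 = 59.8118
Index = Σ wᵢ·(p₁ᵢ/p₀ᵢ) = 39.6033 + 20.6533 + 59.8118 = 120.0683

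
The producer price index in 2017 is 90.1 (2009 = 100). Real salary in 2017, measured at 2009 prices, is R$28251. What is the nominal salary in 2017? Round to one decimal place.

Nominal = Real × (Index/100) = 28251 × (90.1/100)
        = 28251 × 0.901 = 25454.1510

25454.2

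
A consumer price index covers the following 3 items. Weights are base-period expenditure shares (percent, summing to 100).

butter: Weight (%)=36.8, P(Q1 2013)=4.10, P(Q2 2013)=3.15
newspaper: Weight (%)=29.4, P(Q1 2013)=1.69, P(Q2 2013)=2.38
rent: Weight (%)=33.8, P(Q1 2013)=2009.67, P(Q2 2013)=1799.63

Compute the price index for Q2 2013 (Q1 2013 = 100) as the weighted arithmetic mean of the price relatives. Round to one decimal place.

99.9

butter: 36.8 × (3.15/4.10) = 36.8 × 0.768293 = 28.2732
newspaper: 29.4 × (2.38/1.69) = 29.4 × 1.408284 = 41.4036
rent: 33.8 × (1799.63/2009.67) = 33.8 × 0.895485 = 30.2674
Index = Σ wᵢ·(p₁ᵢ/p₀ᵢ) = 28.2732 + 41.4036 + 30.2674 = 99.9441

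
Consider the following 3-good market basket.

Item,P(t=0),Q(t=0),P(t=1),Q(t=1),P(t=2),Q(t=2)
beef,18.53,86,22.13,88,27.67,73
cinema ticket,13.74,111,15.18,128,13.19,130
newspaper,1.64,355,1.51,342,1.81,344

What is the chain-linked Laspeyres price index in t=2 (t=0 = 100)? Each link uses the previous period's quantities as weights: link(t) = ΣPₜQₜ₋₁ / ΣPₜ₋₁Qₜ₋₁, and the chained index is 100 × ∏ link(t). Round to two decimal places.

Link t=0→t=1:
ΣP(t=1)Q(t=0) = 22.13×86 + 15.18×111 + 1.51×355 = 1903.18 + 1684.98 + 536.05 = 4124.21
ΣP(t=0)Q(t=0) = 18.53×86 + 13.74×111 + 1.64×355 = 1593.58 + 1525.14 + 582.2 = 3700.92
link = 4124.21/3700.92 = 1.114374
Link t=1→t=2:
ΣP(t=2)Q(t=1) = 27.67×88 + 13.19×128 + 1.81×342 = 2434.96 + 1688.32 + 619.02 = 4742.3
ΣP(t=1)Q(t=1) = 22.13×88 + 15.18×128 + 1.51×342 = 1947.44 + 1943.04 + 516.42 = 4406.9
link = 4742.3/4406.9 = 1.076108
Chained index = 100 × 1.114374 × 1.076108 = 119.9187

119.92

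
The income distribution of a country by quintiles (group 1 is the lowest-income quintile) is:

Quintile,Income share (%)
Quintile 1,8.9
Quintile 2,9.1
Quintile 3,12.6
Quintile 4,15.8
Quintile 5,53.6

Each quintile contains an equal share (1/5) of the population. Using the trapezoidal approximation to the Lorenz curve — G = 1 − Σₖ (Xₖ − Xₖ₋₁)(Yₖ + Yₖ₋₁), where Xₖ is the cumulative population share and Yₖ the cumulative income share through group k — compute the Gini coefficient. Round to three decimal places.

0.384

Cumulative income shares Yₖ: 0.0890, 0.1800, 0.3060, 0.4640, 1.0000
Σ (Xₖ−Xₖ₋₁)(Yₖ+Yₖ₋₁) = (1/5)(0.0890+0.0000) + (1/5)(0.1800+0.0890) + (1/5)(0.3060+0.1800) + (1/5)(0.4640+0.3060) + (1/5)(1.0000+0.4640)
  = 0.0178 + 0.0538 + 0.0972 + 0.1540 + 0.2928 = 0.6156
G = 1 − 0.6156 = 0.3844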